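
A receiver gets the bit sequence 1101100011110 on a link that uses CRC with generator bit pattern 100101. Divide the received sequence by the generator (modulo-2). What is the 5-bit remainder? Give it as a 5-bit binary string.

00000

Modulo-2 division of 1101100011110 by 100101:
  pos 0: 110110 XOR 100101 = 010011
  pos 1: 100110 XOR 100101 = 000011
  pos 5: 110111 XOR 100101 = 010010
  pos 6: 100101 XOR 100101 = 000000
Remainder = 00000 (zero — the frame passes the CRC check).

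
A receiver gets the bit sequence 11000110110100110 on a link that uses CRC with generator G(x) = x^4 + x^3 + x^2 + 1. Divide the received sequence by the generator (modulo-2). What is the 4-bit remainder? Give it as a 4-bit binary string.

0001

Modulo-2 division of 11000110110100110 by 11101:
  pos 0: 11000 XOR 11101 = 00101
  pos 2: 10111 XOR 11101 = 01010
  pos 3: 10100 XOR 11101 = 01001
  pos 4: 10011 XOR 11101 = 01110
  pos 5: 11101 XOR 11101 = 00000
  pos 11: 10011 XOR 11101 = 01110
  pos 12: 11100 XOR 11101 = 00001
Remainder = 0001 (nonzero — an error is detected).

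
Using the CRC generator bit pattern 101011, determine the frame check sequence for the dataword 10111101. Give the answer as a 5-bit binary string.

10111

Append 5 zeros: 1011110100000. Divide by 101011 (XOR where the leading bit is 1):
  pos 0: 101111 XOR 101011 = 000100
  pos 3: 100010 XOR 101011 = 001001
  pos 5: 100100 XOR 101011 = 001111
  pos 7: 111100 XOR 101011 = 010111
Remainder (last 5 bits) = 10111. This is the CRC / FCS.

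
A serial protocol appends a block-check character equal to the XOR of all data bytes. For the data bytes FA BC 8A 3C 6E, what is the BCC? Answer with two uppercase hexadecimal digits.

9E

XOR the bytes together:
  start with 0xFA
  0xFA ⊕ 0xBC = 0x46
  0x46 ⊕ 0x8A = 0xCC
  0xCC ⊕ 0x3C = 0xF0
  0xF0 ⊕ 0x6E = 0x9E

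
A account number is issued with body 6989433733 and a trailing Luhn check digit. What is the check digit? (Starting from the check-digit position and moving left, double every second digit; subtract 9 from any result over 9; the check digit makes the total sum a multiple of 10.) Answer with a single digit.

1

Partial digits right→left: 3 3 7 3 3 4 9 8 9 6
Double every second digit counting from the check-digit position (so the 1st, 3rd, 5th, ... of the partial from the right).
  doubled (with −9 where >9): 6 5 6 9 9 → sum 35
  kept as-is: 3 3 4 8 6 → sum 24
Total = 35 + 24 = 59.
Check digit = (10 − (59 mod 10)) mod 10 = 1.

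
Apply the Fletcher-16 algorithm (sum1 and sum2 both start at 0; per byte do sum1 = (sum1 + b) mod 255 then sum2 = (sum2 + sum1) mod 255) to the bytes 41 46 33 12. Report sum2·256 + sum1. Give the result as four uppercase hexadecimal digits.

Running sums (mod 255):
  after byte 0 (41): sum1=41, sum2=41
  after byte 1 (46): sum1=87, sum2=128
  after byte 2 (33): sum1=120, sum2=248
  after byte 3 (12): sum1=132, sum2=125
Checksum = sum2·256 + sum1 = 125·256 + 132 = 32132 = 0x7D84.

7D84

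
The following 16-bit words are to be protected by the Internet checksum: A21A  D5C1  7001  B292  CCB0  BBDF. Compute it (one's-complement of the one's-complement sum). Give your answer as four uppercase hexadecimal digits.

DCFE

One's-complement addition (fold any carry out of bit 15 back into bit 0):
  0xA21A + 0xD5C1 = 0x177DB → wrap carry → 0x77DC
  0x77DC + 0x7001 = 0x0E7DD
  0xE7DD + 0xB292 = 0x19A6F → wrap carry → 0x9A70
  0x9A70 + 0xCCB0 = 0x16720 → wrap carry → 0x6721
  0x6721 + 0xBBDF = 0x12300 → wrap carry → 0x2301
One's-complement sum = 0x2301.
Checksum = ~0x2301 & 0xFFFF = 0xDCFE.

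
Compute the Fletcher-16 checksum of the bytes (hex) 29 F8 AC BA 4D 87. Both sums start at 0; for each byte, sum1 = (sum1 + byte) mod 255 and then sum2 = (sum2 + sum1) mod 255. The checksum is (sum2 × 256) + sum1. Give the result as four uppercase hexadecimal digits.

Running sums (mod 255):
  after byte 0 (29): sum1=41, sum2=41
  after byte 1 (F8): sum1=34, sum2=75
  after byte 2 (AC): sum1=206, sum2=26
  after byte 3 (BA): sum1=137, sum2=163
  after byte 4 (4D): sum1=214, sum2=122
  after byte 5 (87): sum1=94, sum2=216
Checksum = sum2·256 + sum1 = 216·256 + 94 = 55390 = 0xD85E.

D85E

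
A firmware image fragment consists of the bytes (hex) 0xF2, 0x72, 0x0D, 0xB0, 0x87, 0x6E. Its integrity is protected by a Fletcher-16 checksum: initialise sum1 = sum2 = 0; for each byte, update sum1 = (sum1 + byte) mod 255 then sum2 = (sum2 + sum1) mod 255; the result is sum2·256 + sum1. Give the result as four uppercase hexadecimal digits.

Running sums (mod 255):
  after byte 0 (0xF2): sum1=242, sum2=242
  after byte 1 (0x72): sum1=101, sum2=88
  after byte 2 (0x0D): sum1=114, sum2=202
  after byte 3 (0xB0): sum1=35, sum2=237
  after byte 4 (0x87): sum1=170, sum2=152
  after byte 5 (0x6E): sum1=25, sum2=177
Checksum = sum2·256 + sum1 = 177·256 + 25 = 45337 = 0xB119.

B119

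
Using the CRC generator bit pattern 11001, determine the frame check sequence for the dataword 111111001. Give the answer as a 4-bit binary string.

Append 4 zeros: 1111110010000. Divide by 11001 (XOR where the leading bit is 1):
  pos 0: 11111 XOR 11001 = 00110
  pos 2: 11010 XOR 11001 = 00011
  pos 5: 11010 XOR 11001 = 00011
  pos 8: 11000 XOR 11001 = 00001
Remainder (last 4 bits) = 0001. This is the CRC / FCS.

0001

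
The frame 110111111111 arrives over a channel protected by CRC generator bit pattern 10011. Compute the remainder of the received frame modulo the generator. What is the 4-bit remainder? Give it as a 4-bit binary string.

Modulo-2 division of 110111111111 by 10011:
  pos 0: 11011 XOR 10011 = 01000
  pos 1: 10001 XOR 10011 = 00010
  pos 4: 10111 XOR 10011 = 00100
  pos 6: 10011 XOR 10011 = 00000
Remainder = 0001 (nonzero — an error is detected).

0001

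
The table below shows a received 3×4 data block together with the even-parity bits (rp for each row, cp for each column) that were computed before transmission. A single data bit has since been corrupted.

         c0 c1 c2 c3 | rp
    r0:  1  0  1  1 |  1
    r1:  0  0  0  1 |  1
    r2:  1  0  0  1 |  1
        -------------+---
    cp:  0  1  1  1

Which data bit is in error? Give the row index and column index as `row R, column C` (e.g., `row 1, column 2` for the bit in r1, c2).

row 2, column 1

Recompute each row's even parity and compare to rp:
  r0: data parity 1, sent rp 1 → ok
  r1: data parity 1, sent rp 1 → ok
  r2: data parity 0, sent rp 1 → mismatch
Recompute each column's even parity and compare to cp:
  c0: data parity 0, sent cp 0 → ok
  c1: data parity 0, sent cp 1 → mismatch
  c2: data parity 1, sent cp 1 → ok
  c3: data parity 1, sent cp 1 → ok
Exactly one row (r2) and one column (c1) fail → the flipped bit is at their intersection.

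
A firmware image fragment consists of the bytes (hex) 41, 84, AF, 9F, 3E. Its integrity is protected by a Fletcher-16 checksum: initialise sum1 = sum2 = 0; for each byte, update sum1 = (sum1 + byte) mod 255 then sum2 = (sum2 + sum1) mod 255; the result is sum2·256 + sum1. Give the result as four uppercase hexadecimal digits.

E453

Running sums (mod 255):
  after byte 0 (41): sum1=65, sum2=65
  after byte 1 (84): sum1=197, sum2=7
  after byte 2 (AF): sum1=117, sum2=124
  after byte 3 (9F): sum1=21, sum2=145
  after byte 4 (3E): sum1=83, sum2=228
Checksum = sum2·256 + sum1 = 228·256 + 83 = 58451 = 0xE453.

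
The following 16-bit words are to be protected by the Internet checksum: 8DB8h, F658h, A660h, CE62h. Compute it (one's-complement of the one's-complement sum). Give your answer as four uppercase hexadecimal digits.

072B

One's-complement addition (fold any carry out of bit 15 back into bit 0):
  0x8DB8 + 0xF658 = 0x18410 → wrap carry → 0x8411
  0x8411 + 0xA660 = 0x12A71 → wrap carry → 0x2A72
  0x2A72 + 0xCE62 = 0x0F8D4
One's-complement sum = 0xF8D4.
Checksum = ~0xF8D4 & 0xFFFF = 0x072B.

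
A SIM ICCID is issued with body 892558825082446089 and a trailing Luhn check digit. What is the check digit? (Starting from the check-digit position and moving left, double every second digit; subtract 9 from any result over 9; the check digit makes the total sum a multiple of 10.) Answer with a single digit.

4

Partial digits right→left: 9 8 0 6 4 4 2 8 0 5 2 8 8 5 5 2 9 8
Double every second digit counting from the check-digit position (so the 1st, 3rd, 5th, ... of the partial from the right).
  doubled (with −9 where >9): 9 0 8 4 0 4 7 1 9 → sum 42
  kept as-is: 8 6 4 8 5 8 5 2 8 → sum 54
Total = 42 + 54 = 96.
Check digit = (10 − (96 mod 10)) mod 10 = 4.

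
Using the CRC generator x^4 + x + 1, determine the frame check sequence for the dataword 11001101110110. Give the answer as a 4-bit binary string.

Append 4 zeros: 110011011101100000. Divide by 10011 (XOR where the leading bit is 1):
  pos 0: 11001 XOR 10011 = 01010
  pos 1: 10101 XOR 10011 = 00110
  pos 3: 11001 XOR 10011 = 01010
  pos 4: 10101 XOR 10011 = 00110
  pos 6: 11010 XOR 10011 = 01001
  pos 7: 10011 XOR 10011 = 00000
  pos 12: 10000 XOR 10011 = 00011
Remainder (last 4 bits) = 0110. This is the CRC / FCS.

0110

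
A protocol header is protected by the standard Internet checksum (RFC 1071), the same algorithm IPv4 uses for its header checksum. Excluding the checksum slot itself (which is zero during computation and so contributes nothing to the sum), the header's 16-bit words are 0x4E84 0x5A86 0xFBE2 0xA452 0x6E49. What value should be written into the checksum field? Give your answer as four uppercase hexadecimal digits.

One's-complement addition (fold any carry out of bit 15 back into bit 0):
  0x4E84 + 0x5A86 = 0x0A90A
  0xA90A + 0xFBE2 = 0x1A4EC → wrap carry → 0xA4ED
  0xA4ED + 0xA452 = 0x1493F → wrap carry → 0x4940
  0x4940 + 0x6E49 = 0x0B789
One's-complement sum = 0xB789.
Checksum = ~0xB789 & 0xFFFF = 0x4876.

4876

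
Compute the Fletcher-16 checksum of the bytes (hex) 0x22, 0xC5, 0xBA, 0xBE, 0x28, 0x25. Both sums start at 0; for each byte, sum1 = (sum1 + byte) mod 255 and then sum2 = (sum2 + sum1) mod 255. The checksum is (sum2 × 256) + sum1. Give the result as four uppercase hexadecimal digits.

46AE

Running sums (mod 255):
  after byte 0 (0x22): sum1=34, sum2=34
  after byte 1 (0xC5): sum1=231, sum2=10
  after byte 2 (0xBA): sum1=162, sum2=172
  after byte 3 (0xBE): sum1=97, sum2=14
  after byte 4 (0x28): sum1=137, sum2=151
  after byte 5 (0x25): sum1=174, sum2=70
Checksum = sum2·256 + sum1 = 70·256 + 174 = 18094 = 0x46AE.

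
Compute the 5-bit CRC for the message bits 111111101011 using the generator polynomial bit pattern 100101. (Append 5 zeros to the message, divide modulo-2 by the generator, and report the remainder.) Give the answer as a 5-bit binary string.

Append 5 zeros: 11111110101100000. Divide by 100101 (XOR where the leading bit is 1):
  pos 0: 111111 XOR 100101 = 011010
  pos 1: 110101 XOR 100101 = 010000
  pos 2: 100000 XOR 100101 = 000101
  pos 5: 101101 XOR 100101 = 001000
  pos 7: 100010 XOR 100101 = 000111
  pos 10: 111000 XOR 100101 = 011101
  pos 11: 111010 XOR 100101 = 011111
Remainder (last 5 bits) = 11111. This is the CRC / FCS.

11111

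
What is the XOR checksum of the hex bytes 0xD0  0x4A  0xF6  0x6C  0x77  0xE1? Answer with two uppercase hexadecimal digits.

96

XOR the bytes together:
  start with 0xD0
  0xD0 ⊕ 0x4A = 0x9A
  0x9A ⊕ 0xF6 = 0x6C
  0x6C ⊕ 0x6C = 0x00
  0x00 ⊕ 0x77 = 0x77
  0x77 ⊕ 0xE1 = 0x96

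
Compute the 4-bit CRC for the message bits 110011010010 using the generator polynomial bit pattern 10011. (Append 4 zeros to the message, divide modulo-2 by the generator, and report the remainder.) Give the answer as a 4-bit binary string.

Append 4 zeros: 1100110100100000. Divide by 10011 (XOR where the leading bit is 1):
  pos 0: 11001 XOR 10011 = 01010
  pos 1: 10101 XOR 10011 = 00110
  pos 3: 11001 XOR 10011 = 01010
  pos 4: 10100 XOR 10011 = 00111
  pos 6: 11101 XOR 10011 = 01110
  pos 7: 11100 XOR 10011 = 01111
  pos 8: 11110 XOR 10011 = 01101
  pos 9: 11010 XOR 10011 = 01001
  pos 10: 10010 XOR 10011 = 00001
Remainder (last 4 bits) = 0010. This is the CRC / FCS.

0010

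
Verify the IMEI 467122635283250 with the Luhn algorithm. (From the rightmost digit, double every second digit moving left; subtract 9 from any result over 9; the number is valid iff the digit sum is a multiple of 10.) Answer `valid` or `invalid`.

From the right, keep odd positions and double even positions (subtract 9 from any doubled value over 9):
  doubled (positions 2,4,...): 1 6 4 6 4 2 3 → sum 26
  kept (positions 1,3,...): 0 2 8 5 6 2 7 4 → sum 34
Total = 60.
60 mod 10 = 0, so the number is valid.

valid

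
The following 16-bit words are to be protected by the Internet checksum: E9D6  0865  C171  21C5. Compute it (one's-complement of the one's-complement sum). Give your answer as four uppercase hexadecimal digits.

2A8D

One's-complement addition (fold any carry out of bit 15 back into bit 0):
  0xE9D6 + 0x0865 = 0x0F23B
  0xF23B + 0xC171 = 0x1B3AC → wrap carry → 0xB3AD
  0xB3AD + 0x21C5 = 0x0D572
One's-complement sum = 0xD572.
Checksum = ~0xD572 & 0xFFFF = 0x2A8D.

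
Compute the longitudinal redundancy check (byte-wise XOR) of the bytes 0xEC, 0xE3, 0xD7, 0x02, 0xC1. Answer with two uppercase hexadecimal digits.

1B

XOR the bytes together:
  start with 0xEC
  0xEC ⊕ 0xE3 = 0x0F
  0x0F ⊕ 0xD7 = 0xD8
  0xD8 ⊕ 0x02 = 0xDA
  0xDA ⊕ 0xC1 = 0x1B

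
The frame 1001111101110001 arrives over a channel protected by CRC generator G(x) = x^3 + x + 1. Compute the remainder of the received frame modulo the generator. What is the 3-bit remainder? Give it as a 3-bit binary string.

011

Modulo-2 division of 1001111101110001 by 1011:
  pos 0: 1001 XOR 1011 = 0010
  pos 2: 1011 XOR 1011 = 0000
  pos 6: 1101 XOR 1011 = 0110
  pos 7: 1101 XOR 1011 = 0110
  pos 8: 1101 XOR 1011 = 0110
  pos 9: 1100 XOR 1011 = 0111
  pos 10: 1110 XOR 1011 = 0101
  pos 11: 1010 XOR 1011 = 0001
Remainder = 011 (nonzero — an error is detected).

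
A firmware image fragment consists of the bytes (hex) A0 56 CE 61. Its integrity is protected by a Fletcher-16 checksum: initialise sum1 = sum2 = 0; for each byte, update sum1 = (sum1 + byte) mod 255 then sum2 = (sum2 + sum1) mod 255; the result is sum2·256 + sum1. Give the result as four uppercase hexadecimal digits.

8427

Running sums (mod 255):
  after byte 0 (A0): sum1=160, sum2=160
  after byte 1 (56): sum1=246, sum2=151
  after byte 2 (CE): sum1=197, sum2=93
  after byte 3 (61): sum1=39, sum2=132
Checksum = sum2·256 + sum1 = 132·256 + 39 = 33831 = 0x8427.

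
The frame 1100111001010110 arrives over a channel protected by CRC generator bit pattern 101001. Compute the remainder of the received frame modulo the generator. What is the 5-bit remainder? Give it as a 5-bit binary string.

00000

Modulo-2 division of 1100111001010110 by 101001:
  pos 0: 110011 XOR 101001 = 011010
  pos 1: 110101 XOR 101001 = 011100
  pos 2: 111000 XOR 101001 = 010001
  pos 3: 100010 XOR 101001 = 001011
  pos 5: 101110 XOR 101001 = 000111
  pos 8: 111101 XOR 101001 = 010100
  pos 9: 101001 XOR 101001 = 000000
Remainder = 00000 (zero — the frame passes the CRC check).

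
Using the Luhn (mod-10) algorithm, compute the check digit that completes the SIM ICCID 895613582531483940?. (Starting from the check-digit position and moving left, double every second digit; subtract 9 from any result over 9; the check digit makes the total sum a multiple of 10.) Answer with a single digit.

1

Partial digits right→left: 0 4 9 3 8 4 1 3 5 2 8 5 3 1 6 5 9 8
Double every second digit counting from the check-digit position (so the 1st, 3rd, 5th, ... of the partial from the right).
  doubled (with −9 where >9): 0 9 7 2 1 7 6 3 9 → sum 44
  kept as-is: 4 3 4 3 2 5 1 5 8 → sum 35
Total = 44 + 35 = 79.
Check digit = (10 − (79 mod 10)) mod 10 = 1.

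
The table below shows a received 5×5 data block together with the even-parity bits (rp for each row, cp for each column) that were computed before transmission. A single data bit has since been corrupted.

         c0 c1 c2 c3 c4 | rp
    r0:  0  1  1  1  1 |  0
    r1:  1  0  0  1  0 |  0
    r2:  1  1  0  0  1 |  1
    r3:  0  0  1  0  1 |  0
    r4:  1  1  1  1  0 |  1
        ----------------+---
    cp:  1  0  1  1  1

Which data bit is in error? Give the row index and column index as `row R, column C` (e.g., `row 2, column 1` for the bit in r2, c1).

Recompute each row's even parity and compare to rp:
  r0: data parity 0, sent rp 0 → ok
  r1: data parity 0, sent rp 0 → ok
  r2: data parity 1, sent rp 1 → ok
  r3: data parity 0, sent rp 0 → ok
  r4: data parity 0, sent rp 1 → mismatch
Recompute each column's even parity and compare to cp:
  c0: data parity 1, sent cp 1 → ok
  c1: data parity 1, sent cp 0 → mismatch
  c2: data parity 1, sent cp 1 → ok
  c3: data parity 1, sent cp 1 → ok
  c4: data parity 1, sent cp 1 → ok
Exactly one row (r4) and one column (c1) fail → the flipped bit is at their intersection.

row 4, column 1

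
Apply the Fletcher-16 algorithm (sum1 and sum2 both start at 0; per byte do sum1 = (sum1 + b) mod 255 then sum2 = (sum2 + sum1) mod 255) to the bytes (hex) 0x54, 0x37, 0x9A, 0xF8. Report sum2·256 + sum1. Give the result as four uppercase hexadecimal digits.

251F

Running sums (mod 255):
  after byte 0 (0x54): sum1=84, sum2=84
  after byte 1 (0x37): sum1=139, sum2=223
  after byte 2 (0x9A): sum1=38, sum2=6
  after byte 3 (0xF8): sum1=31, sum2=37
Checksum = sum2·256 + sum1 = 37·256 + 31 = 9503 = 0x251F.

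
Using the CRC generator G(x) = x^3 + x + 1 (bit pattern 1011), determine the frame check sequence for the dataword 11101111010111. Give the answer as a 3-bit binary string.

010

Append 3 zeros: 11101111010111000. Divide by 1011 (XOR where the leading bit is 1):
  pos 0: 1110 XOR 1011 = 0101
  pos 1: 1011 XOR 1011 = 0000
  pos 5: 1110 XOR 1011 = 0101
  pos 6: 1011 XOR 1011 = 0000
  pos 11: 1110 XOR 1011 = 0101
  pos 12: 1010 XOR 1011 = 0001
Remainder (last 3 bits) = 010. This is the CRC / FCS.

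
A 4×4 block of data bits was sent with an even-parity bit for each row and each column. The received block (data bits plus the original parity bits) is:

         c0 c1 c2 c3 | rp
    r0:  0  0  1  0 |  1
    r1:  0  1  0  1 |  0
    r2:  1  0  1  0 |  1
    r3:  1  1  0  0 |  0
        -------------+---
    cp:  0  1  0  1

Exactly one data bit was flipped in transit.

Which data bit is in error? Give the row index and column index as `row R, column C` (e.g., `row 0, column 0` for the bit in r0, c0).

row 2, column 1

Recompute each row's even parity and compare to rp:
  r0: data parity 1, sent rp 1 → ok
  r1: data parity 0, sent rp 0 → ok
  r2: data parity 0, sent rp 1 → mismatch
  r3: data parity 0, sent rp 0 → ok
Recompute each column's even parity and compare to cp:
  c0: data parity 0, sent cp 0 → ok
  c1: data parity 0, sent cp 1 → mismatch
  c2: data parity 0, sent cp 0 → ok
  c3: data parity 1, sent cp 1 → ok
Exactly one row (r2) and one column (c1) fail → the flipped bit is at their intersection.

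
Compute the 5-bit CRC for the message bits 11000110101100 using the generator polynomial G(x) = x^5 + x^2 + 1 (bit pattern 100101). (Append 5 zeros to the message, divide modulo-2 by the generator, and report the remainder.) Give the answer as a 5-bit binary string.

01010

Append 5 zeros: 1100011010110000000. Divide by 100101 (XOR where the leading bit is 1):
  pos 0: 110001 XOR 100101 = 010100
  pos 1: 101001 XOR 100101 = 001100
  pos 3: 110001 XOR 100101 = 010100
  pos 4: 101000 XOR 100101 = 001101
  pos 6: 110111 XOR 100101 = 010010
  pos 7: 100100 XOR 100101 = 000001
  pos 12: 100000 XOR 100101 = 000101
Remainder (last 5 bits) = 01010. This is the CRC / FCS.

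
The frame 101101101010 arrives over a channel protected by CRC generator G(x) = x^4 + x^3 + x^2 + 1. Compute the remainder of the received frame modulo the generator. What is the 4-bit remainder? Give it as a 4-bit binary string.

Modulo-2 division of 101101101010 by 11101:
  pos 0: 10110 XOR 11101 = 01011
  pos 1: 10111 XOR 11101 = 01010
  pos 2: 10101 XOR 11101 = 01000
  pos 3: 10000 XOR 11101 = 01101
  pos 4: 11011 XOR 11101 = 00110
  pos 6: 11001 XOR 11101 = 00100
Remainder = 1000 (nonzero — an error is detected).

1000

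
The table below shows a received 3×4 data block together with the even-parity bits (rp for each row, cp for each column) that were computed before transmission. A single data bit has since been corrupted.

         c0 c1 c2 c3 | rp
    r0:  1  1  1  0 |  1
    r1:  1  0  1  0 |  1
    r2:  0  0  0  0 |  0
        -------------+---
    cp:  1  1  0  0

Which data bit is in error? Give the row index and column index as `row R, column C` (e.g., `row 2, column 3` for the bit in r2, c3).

Recompute each row's even parity and compare to rp:
  r0: data parity 1, sent rp 1 → ok
  r1: data parity 0, sent rp 1 → mismatch
  r2: data parity 0, sent rp 0 → ok
Recompute each column's even parity and compare to cp:
  c0: data parity 0, sent cp 1 → mismatch
  c1: data parity 1, sent cp 1 → ok
  c2: data parity 0, sent cp 0 → ok
  c3: data parity 0, sent cp 0 → ok
Exactly one row (r1) and one column (c0) fail → the flipped bit is at their intersection.

row 1, column 0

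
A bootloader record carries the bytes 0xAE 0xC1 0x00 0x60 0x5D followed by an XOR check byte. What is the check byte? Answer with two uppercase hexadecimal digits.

XOR the bytes together:
  start with 0xAE
  0xAE ⊕ 0xC1 = 0x6F
  0x6F ⊕ 0x00 = 0x6F
  0x6F ⊕ 0x60 = 0x0F
  0x0F ⊕ 0x5D = 0x52

52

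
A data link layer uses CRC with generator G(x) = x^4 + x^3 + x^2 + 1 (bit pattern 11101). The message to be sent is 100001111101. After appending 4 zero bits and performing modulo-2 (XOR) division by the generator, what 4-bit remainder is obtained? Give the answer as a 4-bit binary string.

Append 4 zeros: 1000011111010000. Divide by 11101 (XOR where the leading bit is 1):
  pos 0: 10000 XOR 11101 = 01101
  pos 1: 11011 XOR 11101 = 00110
  pos 3: 11011 XOR 11101 = 00110
  pos 5: 11011 XOR 11101 = 00110
  pos 7: 11001 XOR 11101 = 00100
  pos 9: 10000 XOR 11101 = 01101
  pos 10: 11010 XOR 11101 = 00111
Remainder (last 4 bits) = 1110. This is the CRC / FCS.

1110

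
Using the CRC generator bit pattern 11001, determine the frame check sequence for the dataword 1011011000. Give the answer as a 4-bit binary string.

Append 4 zeros: 10110110000000. Divide by 11001 (XOR where the leading bit is 1):
  pos 0: 10110 XOR 11001 = 01111
  pos 1: 11111 XOR 11001 = 00110
  pos 3: 11010 XOR 11001 = 00011
  pos 6: 11000 XOR 11001 = 00001
Remainder (last 4 bits) = 1000. This is the CRC / FCS.

1000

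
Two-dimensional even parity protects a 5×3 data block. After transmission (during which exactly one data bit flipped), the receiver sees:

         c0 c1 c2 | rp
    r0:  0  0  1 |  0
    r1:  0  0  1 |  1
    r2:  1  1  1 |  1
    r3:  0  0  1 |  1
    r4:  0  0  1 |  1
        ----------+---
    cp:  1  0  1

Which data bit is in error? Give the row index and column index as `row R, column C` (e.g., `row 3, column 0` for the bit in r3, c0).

row 0, column 1

Recompute each row's even parity and compare to rp:
  r0: data parity 1, sent rp 0 → mismatch
  r1: data parity 1, sent rp 1 → ok
  r2: data parity 1, sent rp 1 → ok
  r3: data parity 1, sent rp 1 → ok
  r4: data parity 1, sent rp 1 → ok
Recompute each column's even parity and compare to cp:
  c0: data parity 1, sent cp 1 → ok
  c1: data parity 1, sent cp 0 → mismatch
  c2: data parity 1, sent cp 1 → ok
Exactly one row (r0) and one column (c1) fail → the flipped bit is at their intersection.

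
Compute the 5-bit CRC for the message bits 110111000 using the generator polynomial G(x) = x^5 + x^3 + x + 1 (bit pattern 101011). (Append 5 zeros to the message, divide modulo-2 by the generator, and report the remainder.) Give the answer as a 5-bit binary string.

00100

Append 5 zeros: 11011100000000. Divide by 101011 (XOR where the leading bit is 1):
  pos 0: 110111 XOR 101011 = 011100
  pos 1: 111000 XOR 101011 = 010011
  pos 2: 100110 XOR 101011 = 001101
  pos 4: 110100 XOR 101011 = 011111
  pos 5: 111110 XOR 101011 = 010101
  pos 6: 101010 XOR 101011 = 000001
Remainder (last 5 bits) = 00100. This is the CRC / FCS.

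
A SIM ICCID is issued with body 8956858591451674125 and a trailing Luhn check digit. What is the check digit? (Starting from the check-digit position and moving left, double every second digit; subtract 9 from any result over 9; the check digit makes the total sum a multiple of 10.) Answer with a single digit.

8

Partial digits right→left: 5 2 1 4 7 6 1 5 4 1 9 5 8 5 8 6 5 9 8
Double every second digit counting from the check-digit position (so the 1st, 3rd, 5th, ... of the partial from the right).
  doubled (with −9 where >9): 1 2 5 2 8 9 7 7 1 7 → sum 49
  kept as-is: 2 4 6 5 1 5 5 6 9 → sum 43
Total = 49 + 43 = 92.
Check digit = (10 − (92 mod 10)) mod 10 = 8.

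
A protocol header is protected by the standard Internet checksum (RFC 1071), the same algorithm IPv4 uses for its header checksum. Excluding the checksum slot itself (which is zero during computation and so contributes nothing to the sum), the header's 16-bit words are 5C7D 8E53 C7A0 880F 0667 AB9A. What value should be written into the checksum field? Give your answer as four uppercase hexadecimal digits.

137D

One's-complement addition (fold any carry out of bit 15 back into bit 0):
  0x5C7D + 0x8E53 = 0x0EAD0
  0xEAD0 + 0xC7A0 = 0x1B270 → wrap carry → 0xB271
  0xB271 + 0x880F = 0x13A80 → wrap carry → 0x3A81
  0x3A81 + 0x0667 = 0x040E8
  0x40E8 + 0xAB9A = 0x0EC82
One's-complement sum = 0xEC82.
Checksum = ~0xEC82 & 0xFFFF = 0x137D.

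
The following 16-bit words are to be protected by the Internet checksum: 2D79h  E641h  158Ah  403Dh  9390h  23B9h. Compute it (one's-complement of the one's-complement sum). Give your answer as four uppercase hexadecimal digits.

One's-complement addition (fold any carry out of bit 15 back into bit 0):
  0x2D79 + 0xE641 = 0x113BA → wrap carry → 0x13BB
  0x13BB + 0x158A = 0x02945
  0x2945 + 0x403D = 0x06982
  0x6982 + 0x9390 = 0x0FD12
  0xFD12 + 0x23B9 = 0x120CB → wrap carry → 0x20CC
One's-complement sum = 0x20CC.
Checksum = ~0x20CC & 0xFFFF = 0xDF33.

DF33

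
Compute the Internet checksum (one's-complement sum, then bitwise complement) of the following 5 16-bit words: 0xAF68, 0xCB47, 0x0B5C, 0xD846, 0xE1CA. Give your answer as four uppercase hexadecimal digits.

One's-complement addition (fold any carry out of bit 15 back into bit 0):
  0xAF68 + 0xCB47 = 0x17AAF → wrap carry → 0x7AB0
  0x7AB0 + 0x0B5C = 0x0860C
  0x860C + 0xD846 = 0x15E52 → wrap carry → 0x5E53
  0x5E53 + 0xE1CA = 0x1401D → wrap carry → 0x401E
One's-complement sum = 0x401E.
Checksum = ~0x401E & 0xFFFF = 0xBFE1.

BFE1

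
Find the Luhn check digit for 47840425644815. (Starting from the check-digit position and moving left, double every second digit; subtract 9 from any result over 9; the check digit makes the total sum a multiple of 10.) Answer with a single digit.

7

Partial digits right→left: 5 1 8 4 4 6 5 2 4 0 4 8 7 4
Double every second digit counting from the check-digit position (so the 1st, 3rd, 5th, ... of the partial from the right).
  doubled (with −9 where >9): 1 7 8 1 8 8 5 → sum 38
  kept as-is: 1 4 6 2 0 8 4 → sum 25
Total = 38 + 25 = 63.
Check digit = (10 − (63 mod 10)) mod 10 = 7.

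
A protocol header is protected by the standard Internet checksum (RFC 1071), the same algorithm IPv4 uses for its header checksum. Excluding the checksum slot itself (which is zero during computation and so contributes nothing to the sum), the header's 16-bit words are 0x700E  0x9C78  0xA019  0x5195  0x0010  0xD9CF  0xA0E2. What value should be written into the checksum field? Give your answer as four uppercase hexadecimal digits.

One's-complement addition (fold any carry out of bit 15 back into bit 0):
  0x700E + 0x9C78 = 0x10C86 → wrap carry → 0x0C87
  0x0C87 + 0xA019 = 0x0ACA0
  0xACA0 + 0x5195 = 0x0FE35
  0xFE35 + 0x0010 = 0x0FE45
  0xFE45 + 0xD9CF = 0x1D814 → wrap carry → 0xD815
  0xD815 + 0xA0E2 = 0x178F7 → wrap carry → 0x78F8
One's-complement sum = 0x78F8.
Checksum = ~0x78F8 & 0xFFFF = 0x8707.

8707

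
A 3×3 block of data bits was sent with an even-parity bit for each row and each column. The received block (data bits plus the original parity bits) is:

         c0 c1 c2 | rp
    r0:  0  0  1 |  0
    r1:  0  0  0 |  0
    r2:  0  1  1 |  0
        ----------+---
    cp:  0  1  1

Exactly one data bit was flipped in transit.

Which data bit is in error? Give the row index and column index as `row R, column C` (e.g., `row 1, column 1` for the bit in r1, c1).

Recompute each row's even parity and compare to rp:
  r0: data parity 1, sent rp 0 → mismatch
  r1: data parity 0, sent rp 0 → ok
  r2: data parity 0, sent rp 0 → ok
Recompute each column's even parity and compare to cp:
  c0: data parity 0, sent cp 0 → ok
  c1: data parity 1, sent cp 1 → ok
  c2: data parity 0, sent cp 1 → mismatch
Exactly one row (r0) and one column (c2) fail → the flipped bit is at their intersection.

row 0, column 2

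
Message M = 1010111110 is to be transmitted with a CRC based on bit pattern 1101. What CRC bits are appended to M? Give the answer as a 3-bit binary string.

Append 3 zeros: 1010111110000. Divide by 1101 (XOR where the leading bit is 1):
  pos 0: 1010 XOR 1101 = 0111
  pos 1: 1111 XOR 1101 = 0010
  pos 3: 1011 XOR 1101 = 0110
  pos 4: 1101 XOR 1101 = 0000
  pos 8: 1000 XOR 1101 = 0101
  pos 9: 1010 XOR 1101 = 0111
Remainder (last 3 bits) = 111. This is the CRC / FCS.

111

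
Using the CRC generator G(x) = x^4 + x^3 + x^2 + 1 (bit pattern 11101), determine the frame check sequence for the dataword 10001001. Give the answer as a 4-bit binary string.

Append 4 zeros: 100010010000. Divide by 11101 (XOR where the leading bit is 1):
  pos 0: 10001 XOR 11101 = 01100
  pos 1: 11000 XOR 11101 = 00101
  pos 3: 10101 XOR 11101 = 01000
  pos 4: 10000 XOR 11101 = 01101
  pos 5: 11010 XOR 11101 = 00111
  pos 7: 11100 XOR 11101 = 00001
Remainder (last 4 bits) = 0001. This is the CRC / FCS.

0001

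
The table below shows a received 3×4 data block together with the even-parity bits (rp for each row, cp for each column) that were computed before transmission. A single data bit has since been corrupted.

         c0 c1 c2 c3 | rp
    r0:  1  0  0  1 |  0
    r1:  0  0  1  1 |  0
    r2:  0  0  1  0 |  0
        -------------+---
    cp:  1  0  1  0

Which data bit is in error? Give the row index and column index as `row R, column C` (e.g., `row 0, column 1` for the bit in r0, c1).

Recompute each row's even parity and compare to rp:
  r0: data parity 0, sent rp 0 → ok
  r1: data parity 0, sent rp 0 → ok
  r2: data parity 1, sent rp 0 → mismatch
Recompute each column's even parity and compare to cp:
  c0: data parity 1, sent cp 1 → ok
  c1: data parity 0, sent cp 0 → ok
  c2: data parity 0, sent cp 1 → mismatch
  c3: data parity 0, sent cp 0 → ok
Exactly one row (r2) and one column (c2) fail → the flipped bit is at their intersection.

row 2, column 2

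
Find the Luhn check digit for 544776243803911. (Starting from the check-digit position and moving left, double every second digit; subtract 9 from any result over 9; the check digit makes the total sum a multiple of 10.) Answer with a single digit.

Partial digits right→left: 1 1 9 3 0 8 3 4 2 6 7 7 4 4 5
Double every second digit counting from the check-digit position (so the 1st, 3rd, 5th, ... of the partial from the right).
  doubled (with −9 where >9): 2 9 0 6 4 5 8 1 → sum 35
  kept as-is: 1 3 8 4 6 7 4 → sum 33
Total = 35 + 33 = 68.
Check digit = (10 − (68 mod 10)) mod 10 = 2.

2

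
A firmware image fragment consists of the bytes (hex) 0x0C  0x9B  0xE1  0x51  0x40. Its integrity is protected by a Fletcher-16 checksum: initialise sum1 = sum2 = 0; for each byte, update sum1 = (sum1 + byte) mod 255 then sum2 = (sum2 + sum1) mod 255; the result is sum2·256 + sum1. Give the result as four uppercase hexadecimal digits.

331B

Running sums (mod 255):
  after byte 0 (0x0C): sum1=12, sum2=12
  after byte 1 (0x9B): sum1=167, sum2=179
  after byte 2 (0xE1): sum1=137, sum2=61
  after byte 3 (0x51): sum1=218, sum2=24
  after byte 4 (0x40): sum1=27, sum2=51
Checksum = sum2·256 + sum1 = 51·256 + 27 = 13083 = 0x331B.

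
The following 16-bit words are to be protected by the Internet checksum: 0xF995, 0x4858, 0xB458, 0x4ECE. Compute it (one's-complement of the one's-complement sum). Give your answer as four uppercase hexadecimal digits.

BAEA

One's-complement addition (fold any carry out of bit 15 back into bit 0):
  0xF995 + 0x4858 = 0x141ED → wrap carry → 0x41EE
  0x41EE + 0xB458 = 0x0F646
  0xF646 + 0x4ECE = 0x14514 → wrap carry → 0x4515
One's-complement sum = 0x4515.
Checksum = ~0x4515 & 0xFFFF = 0xBAEA.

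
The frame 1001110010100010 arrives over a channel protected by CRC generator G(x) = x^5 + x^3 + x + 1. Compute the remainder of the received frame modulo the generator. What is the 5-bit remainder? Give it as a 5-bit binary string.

Modulo-2 division of 1001110010100010 by 101011:
  pos 0: 100111 XOR 101011 = 001100
  pos 2: 110000 XOR 101011 = 011011
  pos 3: 110111 XOR 101011 = 011100
  pos 4: 111000 XOR 101011 = 010011
  pos 5: 100111 XOR 101011 = 001100
  pos 7: 110000 XOR 101011 = 011011
  pos 8: 110110 XOR 101011 = 011101
  pos 9: 111011 XOR 101011 = 010000
  pos 10: 100000 XOR 101011 = 001011
Remainder = 01011 (nonzero — an error is detected).

01011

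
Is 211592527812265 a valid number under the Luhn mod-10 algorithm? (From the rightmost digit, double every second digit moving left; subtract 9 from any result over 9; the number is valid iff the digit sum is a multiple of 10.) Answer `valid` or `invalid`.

invalid

From the right, keep odd positions and double even positions (subtract 9 from any doubled value over 9):
  doubled (positions 2,4,...): 3 4 7 4 4 1 2 → sum 25
  kept (positions 1,3,...): 5 2 1 7 5 9 1 2 → sum 32
Total = 57.
57 mod 10 = 7, so the number is invalid.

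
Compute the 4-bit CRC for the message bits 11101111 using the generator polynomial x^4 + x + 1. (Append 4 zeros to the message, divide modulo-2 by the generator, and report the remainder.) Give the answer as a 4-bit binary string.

0001

Append 4 zeros: 111011110000. Divide by 10011 (XOR where the leading bit is 1):
  pos 0: 11101 XOR 10011 = 01110
  pos 1: 11101 XOR 10011 = 01110
  pos 2: 11101 XOR 10011 = 01110
  pos 3: 11101 XOR 10011 = 01110
  pos 4: 11100 XOR 10011 = 01111
  pos 5: 11110 XOR 10011 = 01101
  pos 6: 11010 XOR 10011 = 01001
  pos 7: 10010 XOR 10011 = 00001
Remainder (last 4 bits) = 0001. This is the CRC / FCS.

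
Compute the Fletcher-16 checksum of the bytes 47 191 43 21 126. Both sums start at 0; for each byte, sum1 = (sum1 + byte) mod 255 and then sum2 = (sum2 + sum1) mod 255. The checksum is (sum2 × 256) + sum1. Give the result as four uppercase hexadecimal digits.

Running sums (mod 255):
  after byte 0 (47): sum1=47, sum2=47
  after byte 1 (191): sum1=238, sum2=30
  after byte 2 (43): sum1=26, sum2=56
  after byte 3 (21): sum1=47, sum2=103
  after byte 4 (126): sum1=173, sum2=21
Checksum = sum2·256 + sum1 = 21·256 + 173 = 5549 = 0x15AD.

15AD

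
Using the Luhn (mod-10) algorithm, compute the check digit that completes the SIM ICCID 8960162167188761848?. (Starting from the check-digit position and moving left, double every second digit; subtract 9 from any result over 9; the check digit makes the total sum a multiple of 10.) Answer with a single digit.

Partial digits right→left: 8 4 8 1 6 7 8 8 1 7 6 1 2 6 1 0 6 9 8
Double every second digit counting from the check-digit position (so the 1st, 3rd, 5th, ... of the partial from the right).
  doubled (with −9 where >9): 7 7 3 7 2 3 4 2 3 7 → sum 45
  kept as-is: 4 1 7 8 7 1 6 0 9 → sum 43
Total = 45 + 43 = 88.
Check digit = (10 − (88 mod 10)) mod 10 = 2.

2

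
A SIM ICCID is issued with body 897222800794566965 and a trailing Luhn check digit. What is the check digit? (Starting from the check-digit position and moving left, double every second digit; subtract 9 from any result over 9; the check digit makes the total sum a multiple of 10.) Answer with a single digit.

Partial digits right→left: 5 6 9 6 6 5 4 9 7 0 0 8 2 2 2 7 9 8
Double every second digit counting from the check-digit position (so the 1st, 3rd, 5th, ... of the partial from the right).
  doubled (with −9 where >9): 1 9 3 8 5 0 4 4 9 → sum 43
  kept as-is: 6 6 5 9 0 8 2 7 8 → sum 51
Total = 43 + 51 = 94.
Check digit = (10 − (94 mod 10)) mod 10 = 6.

6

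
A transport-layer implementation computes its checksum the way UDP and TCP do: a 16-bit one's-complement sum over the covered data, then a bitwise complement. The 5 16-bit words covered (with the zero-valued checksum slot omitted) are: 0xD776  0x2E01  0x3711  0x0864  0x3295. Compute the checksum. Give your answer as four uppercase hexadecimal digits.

One's-complement addition (fold any carry out of bit 15 back into bit 0):
  0xD776 + 0x2E01 = 0x10577 → wrap carry → 0x0578
  0x0578 + 0x3711 = 0x03C89
  0x3C89 + 0x0864 = 0x044ED
  0x44ED + 0x3295 = 0x07782
One's-complement sum = 0x7782.
Checksum = ~0x7782 & 0xFFFF = 0x887D.

887D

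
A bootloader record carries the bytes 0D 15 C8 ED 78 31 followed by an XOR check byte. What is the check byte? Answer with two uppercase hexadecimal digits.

XOR the bytes together:
  start with 0x0D
  0x0D ⊕ 0x15 = 0x18
  0x18 ⊕ 0xC8 = 0xD0
  0xD0 ⊕ 0xED = 0x3D
  0x3D ⊕ 0x78 = 0x45
  0x45 ⊕ 0x31 = 0x74

74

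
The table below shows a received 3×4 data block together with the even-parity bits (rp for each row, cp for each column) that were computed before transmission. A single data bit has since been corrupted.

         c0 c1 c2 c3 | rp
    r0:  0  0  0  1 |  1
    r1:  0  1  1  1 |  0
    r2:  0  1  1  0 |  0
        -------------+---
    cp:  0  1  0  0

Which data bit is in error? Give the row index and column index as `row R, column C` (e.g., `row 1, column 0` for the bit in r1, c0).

row 1, column 1

Recompute each row's even parity and compare to rp:
  r0: data parity 1, sent rp 1 → ok
  r1: data parity 1, sent rp 0 → mismatch
  r2: data parity 0, sent rp 0 → ok
Recompute each column's even parity and compare to cp:
  c0: data parity 0, sent cp 0 → ok
  c1: data parity 0, sent cp 1 → mismatch
  c2: data parity 0, sent cp 0 → ok
  c3: data parity 0, sent cp 0 → ok
Exactly one row (r1) and one column (c1) fail → the flipped bit is at their intersection.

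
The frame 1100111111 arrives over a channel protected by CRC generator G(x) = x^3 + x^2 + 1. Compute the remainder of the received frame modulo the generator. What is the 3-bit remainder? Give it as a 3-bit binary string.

Modulo-2 division of 1100111111 by 1101:
  pos 0: 1100 XOR 1101 = 0001
  pos 3: 1111 XOR 1101 = 0010
  pos 5: 1011 XOR 1101 = 0110
  pos 6: 1101 XOR 1101 = 0000
Remainder = 000 (zero — the frame passes the CRC check).

000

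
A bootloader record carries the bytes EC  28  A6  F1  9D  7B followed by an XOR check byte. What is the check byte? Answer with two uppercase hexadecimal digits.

75

XOR the bytes together:
  start with 0xEC
  0xEC ⊕ 0x28 = 0xC4
  0xC4 ⊕ 0xA6 = 0x62
  0x62 ⊕ 0xF1 = 0x93
  0x93 ⊕ 0x9D = 0x0E
  0x0E ⊕ 0x7B = 0x75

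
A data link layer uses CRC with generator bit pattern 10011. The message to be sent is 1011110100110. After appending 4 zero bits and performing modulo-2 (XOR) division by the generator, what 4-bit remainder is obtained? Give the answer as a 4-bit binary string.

0111

Append 4 zeros: 10111101001100000. Divide by 10011 (XOR where the leading bit is 1):
  pos 0: 10111 XOR 10011 = 00100
  pos 2: 10010 XOR 10011 = 00001
  pos 6: 11001 XOR 10011 = 01010
  pos 7: 10101 XOR 10011 = 00110
  pos 9: 11000 XOR 10011 = 01011
  pos 10: 10110 XOR 10011 = 00101
  pos 12: 10100 XOR 10011 = 00111
Remainder (last 4 bits) = 0111. This is the CRC / FCS.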